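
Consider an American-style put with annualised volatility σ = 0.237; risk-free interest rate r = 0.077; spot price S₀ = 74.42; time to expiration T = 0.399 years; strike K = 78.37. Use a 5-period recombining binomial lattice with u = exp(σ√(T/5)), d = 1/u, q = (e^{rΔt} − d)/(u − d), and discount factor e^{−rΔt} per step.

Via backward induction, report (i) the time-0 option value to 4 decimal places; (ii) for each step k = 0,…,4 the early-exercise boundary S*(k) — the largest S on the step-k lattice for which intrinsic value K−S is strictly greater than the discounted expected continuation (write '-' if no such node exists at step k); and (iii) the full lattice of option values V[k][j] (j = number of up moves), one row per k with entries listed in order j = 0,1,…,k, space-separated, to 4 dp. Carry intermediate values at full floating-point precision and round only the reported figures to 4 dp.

params: Δt=0.07980 u=1.06924 d=0.93524 q=0.52927 e^(-rΔt)=0.99387
t_5 payoffs: 25.1212 17.4918 8.7693 0.0000 0.0000 0.0000
t_4: node(4,0) S=56.9359 payoff=21.4341 vs cont=20.9541 → 21.4341 [stop]  node(4,1) S=65.0935 payoff=13.2765 vs cont=12.7964 → 13.2765 [stop]  node(4,2) S=74.4200 payoff=3.9500 vs cont=4.1027 → 4.1027 [wait]  node(4,3) S=85.0828 payoff=0.0000 vs cont=0.0000 → 0.0000 [wait]  node(4,4) S=97.2733 payoff=0.0000 vs cont=0.0000 → 0.0000 [wait]  ⇒ S*(4)=65.0935
t_3: node(3,0) S=60.8782 payoff=17.4918 vs cont=17.0117 → 17.4918 [stop]  node(3,1) S=69.6007 payoff=8.7693 vs cont=8.3695 → 8.7693 [stop]  node(3,2) S=79.5730 payoff=0.0000 vs cont=1.9195 → 1.9195 [wait]  node(3,3) S=90.9741 payoff=0.0000 vs cont=0.0000 → 0.0000 [wait]  ⇒ S*(3)=69.6007
t_2: node(2,0) S=65.0935 payoff=13.2765 vs cont=12.7964 → 13.2765 [stop]  node(2,1) S=74.4200 payoff=3.9500 vs cont=5.1124 → 5.1124 [wait]  node(2,2) S=85.0828 payoff=0.0000 vs cont=0.8980 → 0.8980 [wait]  ⇒ S*(2)=65.0935
t_1: node(1,0) S=69.6007 payoff=8.7693 vs cont=8.9007 → 8.9007 [wait]  node(1,1) S=79.5730 payoff=0.0000 vs cont=2.8642 → 2.8642 [wait]  ⇒ S*(1)=-
t_0: node(0,0) S=74.4200 payoff=3.9500 vs cont=5.6708 → 5.6708 [wait]  ⇒ S*(0)=-

price = 5.6708
boundary = - - 65.0935 69.6007 65.0935
tree:
5.6708
8.9007 2.8642
13.2765 5.1124 0.8980
17.4918 8.7693 1.9195 0.0000
21.4341 13.2765 4.1027 0.0000 0.0000
25.1212 17.4918 8.7693 0.0000 0.0000 0.0000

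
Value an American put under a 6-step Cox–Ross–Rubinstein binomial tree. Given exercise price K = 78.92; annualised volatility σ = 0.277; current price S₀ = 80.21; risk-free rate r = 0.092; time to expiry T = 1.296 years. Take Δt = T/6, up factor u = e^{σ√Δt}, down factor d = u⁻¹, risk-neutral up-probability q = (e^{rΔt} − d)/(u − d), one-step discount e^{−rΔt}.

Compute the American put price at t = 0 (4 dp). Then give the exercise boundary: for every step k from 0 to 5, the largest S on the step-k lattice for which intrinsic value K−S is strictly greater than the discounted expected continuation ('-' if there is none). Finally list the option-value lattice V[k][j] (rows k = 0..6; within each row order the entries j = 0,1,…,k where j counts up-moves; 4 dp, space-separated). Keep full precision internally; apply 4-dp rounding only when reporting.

Δt=0.21600, u=1.13739, d=0.87920, q=0.54560, disc=e^(-rΔt)=0.98032
k=6 terminal: V=max(K-S,0) → 41.8718 30.9922 16.9177 0.0000 0.0000 0.0000 0.0000
k=5: j=0 S=42.1384 intr=36.7816 cont=35.2288 V=36.7816[EX]; j=1 S=54.5127 intr=24.4073 cont=22.8544 V=24.4073[EX]; j=2 S=70.5210 intr=8.3990 cont=7.5362 V=8.3990[EX]; j=3 S=91.2302 intr=0.0000 cont=0.0000 V=0.0000[hold]; j=4 S=118.0209 intr=0.0000 cont=0.0000 V=0.0000[hold]; j=5 S=152.6791 intr=0.0000 cont=0.0000 V=0.0000[hold]  S*(5)=70.5210
k=4: j=0 S=47.9278 intr=30.9922 cont=29.4394 V=30.9922[EX]; j=1 S=62.0023 intr=16.9177 cont=15.3648 V=16.9177[EX]; j=2 S=80.2100 intr=0.0000 cont=3.7414 V=3.7414[hold]; j=3 S=103.7645 intr=0.0000 cont=0.0000 V=0.0000[hold]; j=4 S=134.2361 intr=0.0000 cont=0.0000 V=0.0000[hold]  S*(4)=62.0023
k=3: j=0 S=54.5127 intr=24.4073 cont=22.8544 V=24.4073[EX]; j=1 S=70.5210 intr=8.3990 cont=9.5373 V=9.5373[hold]; j=2 S=91.2302 intr=0.0000 cont=1.6667 V=1.6667[hold]; j=3 S=118.0209 intr=0.0000 cont=0.0000 V=0.0000[hold]  S*(3)=54.5127
k=2: j=0 S=62.0023 intr=16.9177 cont=15.9737 V=16.9177[EX]; j=1 S=80.2100 intr=0.0000 cont=5.1400 V=5.1400[hold]; j=2 S=103.7645 intr=0.0000 cont=0.7424 V=0.7424[hold]  S*(2)=62.0023
k=1: j=0 S=70.5210 intr=8.3990 cont=10.2853 V=10.2853[hold]; j=1 S=91.2302 intr=0.0000 cont=2.6868 V=2.6868[hold]  S*(1)=-
k=0: j=0 S=80.2100 intr=0.0000 cont=6.0188 V=6.0188[hold]  S*(0)=-

price = 6.0188
boundary = - - 62.0023 54.5127 62.0023 70.5210
tree:
6.0188
10.2853 2.6868
16.9177 5.1400 0.7424
24.4073 9.5373 1.6667 0.0000
30.9922 16.9177 3.7414 0.0000 0.0000
36.7816 24.4073 8.3990 0.0000 0.0000 0.0000
41.8718 30.9922 16.9177 0.0000 0.0000 0.0000 0.0000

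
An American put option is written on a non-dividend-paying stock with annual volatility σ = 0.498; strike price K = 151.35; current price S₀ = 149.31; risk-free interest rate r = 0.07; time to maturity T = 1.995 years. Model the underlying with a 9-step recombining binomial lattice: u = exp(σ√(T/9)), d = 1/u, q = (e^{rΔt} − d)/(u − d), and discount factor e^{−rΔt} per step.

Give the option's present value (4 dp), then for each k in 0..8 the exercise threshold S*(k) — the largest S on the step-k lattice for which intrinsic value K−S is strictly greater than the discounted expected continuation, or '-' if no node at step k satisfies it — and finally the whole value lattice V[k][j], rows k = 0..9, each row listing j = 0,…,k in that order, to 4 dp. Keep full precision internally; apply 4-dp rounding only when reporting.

Δt=0.22167  u=1.26423  d=0.79099  q=0.47469  discount=0.98460
step 9 (expiry): payoffs max(K−S,0) = 133.2514 122.4233 105.1169 77.4563 33.2468 0.0000 0.0000 0.0000 0.0000 0.0000
step 8: (k=8,j=0): S=22.8808, (K−S)⁺=128.4692, hold=126.1389 ⇒ V=128.4692 exercise | (k=8,j=1): S=36.5701, (K−S)⁺=114.7799, hold=112.4496 ⇒ V=114.7799 exercise | (k=8,j=2): S=58.4494, (K−S)⁺=92.9006, hold=90.5703 ⇒ V=92.9006 exercise | (k=8,j=3): S=93.4188, (K−S)⁺=57.9312, hold=55.6008 ⇒ V=57.9312 exercise | (k=8,j=4): S=149.3100, (K−S)⁺=2.0400, hold=17.1958 ⇒ V=17.1958 continue | (k=8,j=5): S=238.6400, (K−S)⁺=0.0000, hold=0.0000 ⇒ V=0.0000 continue | (k=8,j=6): S=381.4150, (K−S)⁺=0.0000, hold=0.0000 ⇒ V=0.0000 continue | (k=8,j=7): S=609.6101, (K−S)⁺=0.0000, hold=0.0000 ⇒ V=0.0000 continue | (k=8,j=8): S=974.3311, (K−S)⁺=0.0000, hold=0.0000 ⇒ V=0.0000 continue  boundary S*=93.4188
step 7: (k=7,j=0): S=28.9267, (K−S)⁺=122.4233, hold=120.0930 ⇒ V=122.4233 exercise | (k=7,j=1): S=46.2331, (K−S)⁺=105.1169, hold=102.7866 ⇒ V=105.1169 exercise | (k=7,j=2): S=73.8937, (K−S)⁺=77.4563, hold=75.1260 ⇒ V=77.4563 exercise | (k=7,j=3): S=118.1032, (K−S)⁺=33.2468, hold=38.0001 ⇒ V=38.0001 continue | (k=7,j=4): S=188.7627, (K−S)⁺=0.0000, hold=8.8940 ⇒ V=8.8940 continue | (k=7,j=5): S=301.6967, (K−S)⁺=0.0000, hold=0.0000 ⇒ V=0.0000 continue | (k=7,j=6): S=482.1975, (K−S)⁺=0.0000, hold=0.0000 ⇒ V=0.0000 continue | (k=7,j=7): S=770.6894, (K−S)⁺=0.0000, hold=0.0000 ⇒ V=0.0000 continue  boundary S*=73.8937
step 6: (k=6,j=0): S=36.5701, (K−S)⁺=114.7799, hold=112.4496 ⇒ V=114.7799 exercise | (k=6,j=1): S=58.4494, (K−S)⁺=92.9006, hold=90.5703 ⇒ V=92.9006 exercise | (k=6,j=2): S=93.4188, (K−S)⁺=57.9312, hold=57.8225 ⇒ V=57.9312 exercise | (k=6,j=3): S=149.3100, (K−S)⁺=2.0400, hold=23.8112 ⇒ V=23.8112 continue | (k=6,j=4): S=238.6400, (K−S)⁺=0.0000, hold=4.6001 ⇒ V=4.6001 continue | (k=6,j=5): S=381.4150, (K−S)⁺=0.0000, hold=0.0000 ⇒ V=0.0000 continue | (k=6,j=6): S=609.6101, (K−S)⁺=0.0000, hold=0.0000 ⇒ V=0.0000 continue  boundary S*=93.4188
step 5: (k=5,j=0): S=46.2331, (K−S)⁺=105.1169, hold=102.7866 ⇒ V=105.1169 exercise | (k=5,j=1): S=73.8937, (K−S)⁺=77.4563, hold=75.1260 ⇒ V=77.4563 exercise | (k=5,j=2): S=118.1032, (K−S)⁺=33.2468, hold=41.0920 ⇒ V=41.0920 continue | (k=5,j=3): S=188.7627, (K−S)⁺=0.0000, hold=14.4656 ⇒ V=14.4656 continue | (k=5,j=4): S=301.6967, (K−S)⁺=0.0000, hold=2.3793 ⇒ V=2.3793 continue | (k=5,j=5): S=482.1975, (K−S)⁺=0.0000, hold=0.0000 ⇒ V=0.0000 continue  boundary S*=73.8937
step 4: (k=4,j=0): S=58.4494, (K−S)⁺=92.9006, hold=90.5703 ⇒ V=92.9006 exercise | (k=4,j=1): S=93.4188, (K−S)⁺=57.9312, hold=59.2676 ⇒ V=59.2676 continue | (k=4,j=2): S=149.3100, (K−S)⁺=2.0400, hold=28.0145 ⇒ V=28.0145 continue | (k=4,j=3): S=238.6400, (K−S)⁺=0.0000, hold=8.5939 ⇒ V=8.5939 continue | (k=4,j=4): S=381.4150, (K−S)⁺=0.0000, hold=1.2306 ⇒ V=1.2306 continue  boundary S*=58.4494
step 3: (k=3,j=0): S=73.8937, (K−S)⁺=77.4563, hold=75.7506 ⇒ V=77.4563 exercise | (k=3,j=1): S=118.1032, (K−S)⁺=33.2468, hold=43.7478 ⇒ V=43.7478 continue | (k=3,j=2): S=188.7627, (K−S)⁺=0.0000, hold=18.5063 ⇒ V=18.5063 continue | (k=3,j=3): S=301.6967, (K−S)⁺=0.0000, hold=5.0201 ⇒ V=5.0201 continue  boundary S*=73.8937
step 2: (k=2,j=0): S=93.4188, (K−S)⁺=57.9312, hold=60.5089 ⇒ V=60.5089 continue | (k=2,j=1): S=149.3100, (K−S)⁺=2.0400, hold=31.2767 ⇒ V=31.2767 continue | (k=2,j=2): S=238.6400, (K−S)⁺=0.0000, hold=11.9181 ⇒ V=11.9181 continue  boundary S*=-
step 1: (k=1,j=0): S=118.1032, (K−S)⁺=33.2468, hold=45.9145 ⇒ V=45.9145 continue | (k=1,j=1): S=188.7627, (K−S)⁺=0.0000, hold=21.7472 ⇒ V=21.7472 continue  boundary S*=-
step 0: (k=0,j=0): S=149.3100, (K−S)⁺=2.0400, hold=33.9121 ⇒ V=33.9121 continue  boundary S*=-

price = 33.9121
boundary = - - - 73.8937 58.4494 73.8937 93.4188 73.8937 93.4188
tree:
33.9121
45.9145 21.7472
60.5089 31.2767 11.9181
77.4563 43.7478 18.5063 5.0201
92.9006 59.2676 28.0145 8.5939 1.2306
105.1169 77.4563 41.0920 14.4656 2.3793 0.0000
114.7799 92.9006 57.9312 23.8112 4.6001 0.0000 0.0000
122.4233 105.1169 77.4563 38.0001 8.8940 0.0000 0.0000 0.0000
128.4692 114.7799 92.9006 57.9312 17.1958 0.0000 0.0000 0.0000 0.0000
133.2514 122.4233 105.1169 77.4563 33.2468 0.0000 0.0000 0.0000 0.0000 0.0000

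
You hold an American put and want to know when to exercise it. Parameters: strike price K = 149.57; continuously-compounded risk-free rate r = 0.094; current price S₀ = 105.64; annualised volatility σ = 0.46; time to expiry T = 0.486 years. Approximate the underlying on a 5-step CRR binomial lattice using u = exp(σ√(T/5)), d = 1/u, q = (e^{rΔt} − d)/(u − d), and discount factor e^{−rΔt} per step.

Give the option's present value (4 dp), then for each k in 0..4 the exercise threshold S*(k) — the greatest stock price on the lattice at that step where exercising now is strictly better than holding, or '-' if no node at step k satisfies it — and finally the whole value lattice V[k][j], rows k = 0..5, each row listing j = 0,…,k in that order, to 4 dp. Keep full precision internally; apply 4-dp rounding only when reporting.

price = 44.0494
boundary = - 91.5260 105.6400 91.5260 105.6400
tree:
44.0494
58.0440 30.6497
70.2723 43.9300 17.7276
80.8668 58.0440 28.7194 6.8910
90.0459 70.2723 43.9300 13.8009 0.0000
97.9986 80.8668 58.0440 27.6395 0.0000 0.0000

params: Δt=0.09720 u=1.15421 d=0.86640 q=0.49610 e^(-rΔt)=0.99090
t_5 payoffs: 97.9986 80.8668 58.0440 27.6395 0.0000 0.0000
t_4: node(4,0) S=59.5241 payoff=90.0459 vs cont=88.6855 → 90.0459 [stop]  node(4,1) S=79.2977 payoff=70.2723 vs cont=68.9119 → 70.2723 [stop]  node(4,2) S=105.6400 payoff=43.9300 vs cont=42.5696 → 43.9300 [stop]  node(4,3) S=140.7330 payoff=8.8370 vs cont=13.8009 → 13.8009 [wait]  node(4,4) S=187.4838 payoff=0.0000 vs cont=0.0000 → 0.0000 [wait]  ⇒ S*(4)=105.6400
t_3: node(3,0) S=68.7032 payoff=80.8668 vs cont=79.5064 → 80.8668 [stop]  node(3,1) S=91.5260 payoff=58.0440 vs cont=56.6836 → 58.0440 [stop]  node(3,2) S=121.9305 payoff=27.6395 vs cont=28.7194 → 28.7194 [wait]  node(3,3) S=162.4351 payoff=0.0000 vs cont=6.8910 → 6.8910 [wait]  ⇒ S*(3)=91.5260
t_2: node(2,0) S=79.2977 payoff=70.2723 vs cont=68.9119 → 70.2723 [stop]  node(2,1) S=105.6400 payoff=43.9300 vs cont=43.1005 → 43.9300 [stop]  node(2,2) S=140.7330 payoff=8.8370 vs cont=17.7276 → 17.7276 [wait]  ⇒ S*(2)=105.6400
t_1: node(1,0) S=91.5260 payoff=58.0440 vs cont=56.6836 → 58.0440 [stop]  node(1,1) S=121.9305 payoff=27.6395 vs cont=30.6497 → 30.6497 [wait]  ⇒ S*(1)=91.5260
t_0: node(0,0) S=105.6400 payoff=43.9300 vs cont=44.0494 → 44.0494 [wait]  ⇒ S*(0)=-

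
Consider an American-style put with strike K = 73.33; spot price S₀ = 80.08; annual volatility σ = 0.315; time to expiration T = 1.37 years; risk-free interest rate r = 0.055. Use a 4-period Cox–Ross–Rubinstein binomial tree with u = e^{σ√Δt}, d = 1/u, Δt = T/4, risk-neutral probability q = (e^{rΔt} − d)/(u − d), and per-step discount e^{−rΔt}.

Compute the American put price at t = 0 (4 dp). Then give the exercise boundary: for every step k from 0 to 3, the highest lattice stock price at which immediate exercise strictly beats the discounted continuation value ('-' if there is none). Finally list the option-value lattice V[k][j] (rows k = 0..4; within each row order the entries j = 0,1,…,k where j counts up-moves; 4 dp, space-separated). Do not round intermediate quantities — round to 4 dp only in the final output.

Δt=0.34250, u=1.20244, d=0.83165, q=0.50533, disc=e^(-rΔt)=0.98134
k=4 terminal: V=max(K-S,0) → 35.0231 17.9439 0.0000 0.0000 0.0000
k=3: j=0 S=46.0616 intr=27.2684 cont=25.9000 V=27.2684[EX]; j=1 S=66.5982 intr=6.7318 cont=8.7107 V=8.7107[hold]; j=2 S=96.2910 intr=0.0000 cont=0.0000 V=0.0000[hold]; j=3 S=139.2225 intr=0.0000 cont=0.0000 V=0.0000[hold]  S*(3)=46.0616
k=2: j=0 S=55.3861 intr=17.9439 cont=17.5568 V=17.9439[EX]; j=1 S=80.0800 intr=0.0000 cont=4.2285 V=4.2285[hold]; j=2 S=115.7837 intr=0.0000 cont=0.0000 V=0.0000[hold]  S*(2)=55.3861
k=1: j=0 S=66.5982 intr=6.7318 cont=10.8076 V=10.8076[hold]; j=1 S=96.2910 intr=0.0000 cont=2.0527 V=2.0527[hold]  S*(1)=-
k=0: j=0 S=80.0800 intr=0.0000 cont=6.2644 V=6.2644[hold]  S*(0)=-

price = 6.2644
boundary = - - 55.3861 46.0616
tree:
6.2644
10.8076 2.0527
17.9439 4.2285 0.0000
27.2684 8.7107 0.0000 0.0000
35.0231 17.9439 0.0000 0.0000 0.0000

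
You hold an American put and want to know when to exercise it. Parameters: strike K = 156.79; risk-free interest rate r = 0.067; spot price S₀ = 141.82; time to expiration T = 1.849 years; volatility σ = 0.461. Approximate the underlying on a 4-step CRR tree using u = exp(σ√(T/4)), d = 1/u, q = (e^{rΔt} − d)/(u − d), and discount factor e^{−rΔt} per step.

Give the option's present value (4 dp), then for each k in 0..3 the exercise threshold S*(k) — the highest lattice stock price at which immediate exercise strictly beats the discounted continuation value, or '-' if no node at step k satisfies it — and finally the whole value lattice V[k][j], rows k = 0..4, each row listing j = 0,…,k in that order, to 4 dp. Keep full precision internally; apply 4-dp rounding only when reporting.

params: Δt=0.46225 u=1.36811 d=0.73094 q=0.47165 e^(-rΔt)=0.96950
t_4 payoffs: 116.3086 81.0202 14.9700 0.0000 0.0000
t_3: node(3,0) S=55.3829 payoff=101.4071 vs cont=96.6256 → 101.4071 [stop]  node(3,1) S=103.6614 payoff=53.1286 vs cont=48.3472 → 53.1286 [stop]  node(3,2) S=194.0252 payoff=0.0000 vs cont=7.6683 → 7.6683 [wait]  node(3,3) S=363.1609 payoff=0.0000 vs cont=0.0000 → 0.0000 [wait]  ⇒ S*(3)=103.6614
t_2: node(2,0) S=75.7698 payoff=81.0202 vs cont=76.2387 → 81.0202 [stop]  node(2,1) S=141.8200 payoff=14.9700 vs cont=30.7211 → 30.7211 [wait]  node(2,2) S=265.4475 payoff=0.0000 vs cont=3.9280 → 3.9280 [wait]  ⇒ S*(2)=75.7698
t_1: node(1,0) S=103.6614 payoff=53.1286 vs cont=55.5495 → 55.5495 [wait]  node(1,1) S=194.0252 payoff=0.0000 vs cont=17.5328 → 17.5328 [wait]  ⇒ S*(1)=-
t_0: node(0,0) S=141.8200 payoff=14.9700 vs cont=36.4719 → 36.4719 [wait]  ⇒ S*(0)=-

price = 36.4719
boundary = - - 75.7698 103.6614
tree:
36.4719
55.5495 17.5328
81.0202 30.7211 3.9280
101.4071 53.1286 7.6683 0.0000
116.3086 81.0202 14.9700 0.0000 0.0000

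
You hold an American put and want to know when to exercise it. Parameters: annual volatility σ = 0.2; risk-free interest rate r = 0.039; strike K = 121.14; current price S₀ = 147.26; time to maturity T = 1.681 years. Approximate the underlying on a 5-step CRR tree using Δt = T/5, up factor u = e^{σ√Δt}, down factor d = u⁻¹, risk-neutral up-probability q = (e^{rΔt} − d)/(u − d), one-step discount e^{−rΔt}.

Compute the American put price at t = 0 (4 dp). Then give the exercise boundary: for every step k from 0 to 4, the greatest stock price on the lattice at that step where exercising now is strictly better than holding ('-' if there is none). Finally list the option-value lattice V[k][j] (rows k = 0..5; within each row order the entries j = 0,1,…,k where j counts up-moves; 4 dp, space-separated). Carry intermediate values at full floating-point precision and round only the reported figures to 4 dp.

params: Δt=0.33620 u=1.12296 d=0.89051 q=0.52782 e^(-rΔt)=0.98697
t_5 payoffs: 38.6751 17.1491 0.0000 0.0000 0.0000 0.0000
t_4: node(4,0) S=92.6045 payoff=28.5355 vs cont=26.9575 → 28.5355 [stop]  node(4,1) S=116.7773 payoff=4.3627 vs cont=7.9920 → 7.9920 [wait]  node(4,2) S=147.2600 payoff=0.0000 vs cont=0.0000 → 0.0000 [wait]  node(4,3) S=185.6997 payoff=0.0000 vs cont=0.0000 → 0.0000 [wait]  node(4,4) S=234.1734 payoff=0.0000 vs cont=0.0000 → 0.0000 [wait]  ⇒ S*(4)=92.6045
t_3: node(3,0) S=103.9909 payoff=17.1491 vs cont=17.4618 → 17.4618 [wait]  node(3,1) S=131.1359 payoff=0.0000 vs cont=3.7245 → 3.7245 [wait]  node(3,2) S=165.3667 payoff=0.0000 vs cont=0.0000 → 0.0000 [wait]  node(3,3) S=208.5328 payoff=0.0000 vs cont=0.0000 → 0.0000 [wait]  ⇒ S*(3)=-
t_2: node(2,0) S=116.7773 payoff=4.3627 vs cont=10.0780 → 10.0780 [wait]  node(2,1) S=147.2600 payoff=0.0000 vs cont=1.7357 → 1.7357 [wait]  node(2,2) S=185.6997 payoff=0.0000 vs cont=0.0000 → 0.0000 [wait]  ⇒ S*(2)=-
t_1: node(1,0) S=131.1359 payoff=0.0000 vs cont=5.6009 → 5.6009 [wait]  node(1,1) S=165.3667 payoff=0.0000 vs cont=0.8089 → 0.8089 [wait]  ⇒ S*(1)=-
t_0: node(0,0) S=147.2600 payoff=0.0000 vs cont=3.0316 → 3.0316 [wait]  ⇒ S*(0)=-

price = 3.0316
boundary = - - - - 92.6045
tree:
3.0316
5.6009 0.8089
10.0780 1.7357 0.0000
17.4618 3.7245 0.0000 0.0000
28.5355 7.9920 0.0000 0.0000 0.0000
38.6751 17.1491 0.0000 0.0000 0.0000 0.0000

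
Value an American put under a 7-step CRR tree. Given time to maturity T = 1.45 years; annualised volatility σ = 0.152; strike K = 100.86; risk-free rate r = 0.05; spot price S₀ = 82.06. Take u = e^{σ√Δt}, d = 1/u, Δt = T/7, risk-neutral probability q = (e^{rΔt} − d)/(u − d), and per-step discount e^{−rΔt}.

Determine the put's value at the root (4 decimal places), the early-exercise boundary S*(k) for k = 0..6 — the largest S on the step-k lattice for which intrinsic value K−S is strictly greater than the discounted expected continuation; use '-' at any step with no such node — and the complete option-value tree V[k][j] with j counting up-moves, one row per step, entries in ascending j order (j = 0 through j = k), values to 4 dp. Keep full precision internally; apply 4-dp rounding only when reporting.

price = 18.8000
boundary = 82.0600 87.9379 82.0600 87.9379 82.0600 87.9379 94.2367
tree:
18.8000
24.2850 12.9221
29.4033 18.8000 7.7932
34.1796 24.2850 12.9221 3.8742
38.6365 29.4033 18.8000 7.2542 1.2680
42.7956 34.1796 24.2850 12.9221 2.8980 0.0000
46.6767 38.6365 29.4033 18.8000 6.6233 0.0000 0.0000
50.2984 42.7956 34.1796 24.2850 12.9221 0.0000 0.0000 0.0000

Δt=0.20714, u=1.07163, d=0.93316, q=0.55790, disc=e^(-rΔt)=0.98970
k=7 terminal: V=max(K-S,0) → 50.2984 42.7956 34.1796 24.2850 12.9221 0.0000 0.0000 0.0000
k=6: j=0 S=54.1833 intr=46.6767 cont=45.6375 V=46.6767[EX]; j=1 S=62.2235 intr=38.6365 cont=37.5973 V=38.6365[EX]; j=2 S=71.4567 intr=29.4033 cont=28.3641 V=29.4033[EX]; j=3 S=82.0600 intr=18.8000 cont=17.7608 V=18.8000[EX]; j=4 S=94.2367 intr=6.6233 cont=5.6540 V=6.6233[EX]; j=5 S=108.2203 intr=0.0000 cont=0.0000 V=0.0000[hold]; j=6 S=124.2790 intr=0.0000 cont=0.0000 V=0.0000[hold]  S*(6)=94.2367
k=5: j=0 S=58.0644 intr=42.7956 cont=41.7564 V=42.7956[EX]; j=1 S=66.6804 intr=34.1796 cont=33.1403 V=34.1796[EX]; j=2 S=76.5750 intr=24.2850 cont=23.2457 V=24.2850[EX]; j=3 S=87.9379 intr=12.9221 cont=11.8829 V=12.9221[EX]; j=4 S=100.9868 intr=0.0000 cont=2.8980 V=2.8980[hold]; j=5 S=115.9720 intr=0.0000 cont=0.0000 V=0.0000[hold]  S*(5)=87.9379
k=4: j=0 S=62.2235 intr=38.6365 cont=37.5973 V=38.6365[EX]; j=1 S=71.4567 intr=29.4033 cont=28.3641 V=29.4033[EX]; j=2 S=82.0600 intr=18.8000 cont=17.7608 V=18.8000[EX]; j=3 S=94.2367 intr=6.6233 cont=7.2542 V=7.2542[hold]; j=4 S=108.2203 intr=0.0000 cont=1.2680 V=1.2680[hold]  S*(4)=82.0600
k=3: j=0 S=66.6804 intr=34.1796 cont=33.1403 V=34.1796[EX]; j=1 S=76.5750 intr=24.2850 cont=23.2457 V=24.2850[EX]; j=2 S=87.9379 intr=12.9221 cont=12.2313 V=12.9221[EX]; j=3 S=100.9868 intr=0.0000 cont=3.8742 V=3.8742[hold]  S*(3)=87.9379
k=2: j=0 S=71.4567 intr=29.4033 cont=28.3641 V=29.4033[EX]; j=1 S=82.0600 intr=18.8000 cont=17.7608 V=18.8000[EX]; j=2 S=94.2367 intr=6.6233 cont=7.7932 V=7.7932[hold]  S*(2)=82.0600
k=1: j=0 S=76.5750 intr=24.2850 cont=23.2457 V=24.2850[EX]; j=1 S=87.9379 intr=12.9221 cont=12.5289 V=12.9221[EX]  S*(1)=87.9379
k=0: j=0 S=82.0600 intr=18.8000 cont=17.7608 V=18.8000[EX]  S*(0)=82.0600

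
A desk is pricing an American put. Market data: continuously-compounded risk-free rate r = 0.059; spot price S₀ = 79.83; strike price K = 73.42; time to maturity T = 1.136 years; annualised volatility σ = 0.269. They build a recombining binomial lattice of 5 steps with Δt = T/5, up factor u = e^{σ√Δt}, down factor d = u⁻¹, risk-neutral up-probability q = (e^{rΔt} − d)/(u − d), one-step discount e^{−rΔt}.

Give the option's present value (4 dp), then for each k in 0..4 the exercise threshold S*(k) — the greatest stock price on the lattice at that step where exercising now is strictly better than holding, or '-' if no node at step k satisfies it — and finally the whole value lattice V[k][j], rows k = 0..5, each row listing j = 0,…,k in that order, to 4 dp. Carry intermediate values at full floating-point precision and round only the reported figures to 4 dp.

Δt=0.22720, u=1.13680, d=0.87966, q=0.52047, disc=e^(-rΔt)=0.98668
k=5 terminal: V=max(K-S,0) → 31.3726 19.0812 3.1968 0.0000 0.0000 0.0000
k=4: j=0 S=47.7997 intr=25.6203 cont=24.6427 V=25.6203[EX]; j=1 S=61.7725 intr=11.6475 cont=10.6698 V=11.6475[EX]; j=2 S=79.8300 intr=0.0000 cont=1.5125 V=1.5125[hold]; j=3 S=103.1660 intr=0.0000 cont=0.0000 V=0.0000[hold]; j=4 S=133.3237 intr=0.0000 cont=0.0000 V=0.0000[hold]  S*(4)=61.7725
k=3: j=0 S=54.3388 intr=19.0812 cont=18.1036 V=19.0812[EX]; j=1 S=70.2232 intr=3.1968 cont=6.2877 V=6.2877[hold]; j=2 S=90.7510 intr=0.0000 cont=0.7157 V=0.7157[hold]; j=3 S=117.2795 intr=0.0000 cont=0.0000 V=0.0000[hold]  S*(3)=54.3388
k=2: j=0 S=61.7725 intr=11.6475 cont=12.2572 V=12.2572[hold]; j=1 S=79.8300 intr=0.0000 cont=3.3425 V=3.3425[hold]; j=2 S=103.1660 intr=0.0000 cont=0.3386 V=0.3386[hold]  S*(2)=-
k=1: j=0 S=70.2232 intr=3.1968 cont=7.5159 V=7.5159[hold]; j=1 S=90.7510 intr=0.0000 cont=1.7554 V=1.7554[hold]  S*(1)=-
k=0: j=0 S=79.8300 intr=0.0000 cont=4.4576 V=4.4576[hold]  S*(0)=-

price = 4.4576
boundary = - - - 54.3388 61.7725
tree:
4.4576
7.5159 1.7554
12.2572 3.3425 0.3386
19.0812 6.2877 0.7157 0.0000
25.6203 11.6475 1.5125 0.0000 0.0000
31.3726 19.0812 3.1968 0.0000 0.0000 0.0000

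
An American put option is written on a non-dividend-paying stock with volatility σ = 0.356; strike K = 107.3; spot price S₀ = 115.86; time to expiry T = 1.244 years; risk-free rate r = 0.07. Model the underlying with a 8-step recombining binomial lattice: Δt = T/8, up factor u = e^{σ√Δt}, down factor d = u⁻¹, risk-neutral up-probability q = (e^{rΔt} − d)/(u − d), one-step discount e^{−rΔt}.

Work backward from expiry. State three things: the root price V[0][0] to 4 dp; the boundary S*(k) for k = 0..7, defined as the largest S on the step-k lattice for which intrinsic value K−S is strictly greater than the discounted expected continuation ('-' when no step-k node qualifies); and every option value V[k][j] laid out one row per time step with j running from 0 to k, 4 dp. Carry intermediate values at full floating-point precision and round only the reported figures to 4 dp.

price = 10.3537
boundary = - - - 76.0380 66.0789 76.0380 66.0789 76.0380
tree:
10.3537
15.4593 5.5503
22.3820 8.9773 2.2958
31.2620 14.1226 4.1049 0.5640
41.2211 21.4665 7.1967 1.1491 0.0000
49.8758 31.2620 12.2856 2.3413 0.0000 0.0000
57.3969 41.2211 20.1874 4.7703 0.0000 0.0000 0.0000
63.9329 49.8758 31.2620 9.7191 0.0000 0.0000 0.0000 0.0000
69.6129 57.3969 41.2211 19.8020 0.0000 0.0000 0.0000 0.0000 0.0000

Δt=0.15550, u=1.15071, d=0.86903, q=0.50381, disc=e^(-rΔt)=0.98917
k=8 terminal: V=max(K-S,0) → 69.6129 57.3969 41.2211 19.8020 0.0000 0.0000 0.0000 0.0000 0.0000
k=7: j=0 S=43.3671 intr=63.9329 cont=62.7713 V=63.9329[EX]; j=1 S=57.4242 intr=49.8758 cont=48.7141 V=49.8758[EX]; j=2 S=76.0380 intr=31.2620 cont=30.1004 V=31.2620[EX]; j=3 S=100.6853 intr=6.6147 cont=9.7191 V=9.7191[hold]; j=4 S=133.3218 intr=0.0000 cont=0.0000 V=0.0000[hold]; j=5 S=176.5373 intr=0.0000 cont=0.0000 V=0.0000[hold]; j=6 S=233.7609 intr=0.0000 cont=0.0000 V=0.0000[hold]; j=7 S=309.5331 intr=0.0000 cont=0.0000 V=0.0000[hold]  S*(7)=76.0380
k=6: j=0 S=49.9031 intr=57.3969 cont=56.2353 V=57.3969[EX]; j=1 S=66.0789 intr=41.2211 cont=40.0595 V=41.2211[EX]; j=2 S=87.4980 intr=19.8020 cont=20.1874 V=20.1874[hold]; j=3 S=115.8600 intr=0.0000 cont=4.7703 V=4.7703[hold]; j=4 S=153.4154 intr=0.0000 cont=0.0000 V=0.0000[hold]; j=5 S=203.1441 intr=0.0000 cont=0.0000 V=0.0000[hold]; j=6 S=268.9921 intr=0.0000 cont=0.0000 V=0.0000[hold]  S*(6)=66.0789
k=5: j=0 S=57.4242 intr=49.8758 cont=48.7141 V=49.8758[EX]; j=1 S=76.0380 intr=31.2620 cont=30.2925 V=31.2620[EX]; j=2 S=100.6853 intr=6.6147 cont=12.2856 V=12.2856[hold]; j=3 S=133.3218 intr=0.0000 cont=2.3413 V=2.3413[hold]; j=4 S=176.5373 intr=0.0000 cont=0.0000 V=0.0000[hold]; j=5 S=233.7609 intr=0.0000 cont=0.0000 V=0.0000[hold]  S*(5)=76.0380
k=4: j=0 S=66.0789 intr=41.2211 cont=40.0595 V=41.2211[EX]; j=1 S=87.4980 intr=19.8020 cont=21.4665 V=21.4665[hold]; j=2 S=115.8600 intr=0.0000 cont=7.1967 V=7.1967[hold]; j=3 S=153.4154 intr=0.0000 cont=1.1491 V=1.1491[hold]; j=4 S=203.1441 intr=0.0000 cont=0.0000 V=0.0000[hold]  S*(4)=66.0789
k=3: j=0 S=76.0380 intr=31.2620 cont=30.9299 V=31.2620[EX]; j=1 S=100.6853 intr=6.6147 cont=14.1226 V=14.1226[hold]; j=2 S=133.3218 intr=0.0000 cont=4.1049 V=4.1049[hold]; j=3 S=176.5373 intr=0.0000 cont=0.5640 V=0.5640[hold]  S*(3)=76.0380
k=2: j=0 S=87.4980 intr=19.8020 cont=22.3820 V=22.3820[hold]; j=1 S=115.8600 intr=0.0000 cont=8.9773 V=8.9773[hold]; j=2 S=153.4154 intr=0.0000 cont=2.2958 V=2.2958[hold]  S*(2)=-
k=1: j=0 S=100.6853 intr=6.6147 cont=15.4593 V=15.4593[hold]; j=1 S=133.3218 intr=0.0000 cont=5.5503 V=5.5503[hold]  S*(1)=-
k=0: j=0 S=115.8600 intr=0.0000 cont=10.3537 V=10.3537[hold]  S*(0)=-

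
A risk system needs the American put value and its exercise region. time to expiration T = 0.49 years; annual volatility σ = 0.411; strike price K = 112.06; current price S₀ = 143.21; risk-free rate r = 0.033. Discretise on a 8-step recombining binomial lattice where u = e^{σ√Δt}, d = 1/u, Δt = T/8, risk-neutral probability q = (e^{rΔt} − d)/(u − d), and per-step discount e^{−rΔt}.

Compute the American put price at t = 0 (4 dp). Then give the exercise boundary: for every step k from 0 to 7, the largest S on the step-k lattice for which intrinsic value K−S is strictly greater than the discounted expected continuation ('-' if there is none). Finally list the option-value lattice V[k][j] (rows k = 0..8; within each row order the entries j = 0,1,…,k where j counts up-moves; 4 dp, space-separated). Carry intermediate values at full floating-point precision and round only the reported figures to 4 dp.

price = 3.5520
boundary = - - - - - - 77.7896 86.1186
tree:
3.5520
5.6074 1.3800
8.6525 2.3912 0.3099
12.9825 4.0819 0.6024 0.0000
18.8128 6.8340 1.1711 0.0000 0.0000
26.0942 11.1447 2.2764 0.0000 0.0000 0.0000
34.2704 17.5045 4.4251 0.0000 0.0000 0.0000 0.0000
41.7938 25.9414 8.6017 0.0000 0.0000 0.0000 0.0000 0.0000
48.5896 34.2704 16.7206 0.0000 0.0000 0.0000 0.0000 0.0000 0.0000

Δt=0.06125, u=1.10707, d=0.90328, q=0.48452, disc=e^(-rΔt)=0.99798
k=8 terminal: V=max(K-S,0) → 48.5896 34.2704 16.7206 0.0000 0.0000 0.0000 0.0000 0.0000 0.0000
k=7: j=0 S=70.2662 intr=41.7938 cont=41.5675 V=41.7938[EX]; j=1 S=86.1186 intr=25.9414 cont=25.7151 V=25.9414[EX]; j=2 S=105.5474 intr=6.5126 cont=8.6017 V=8.6017[hold]; j=3 S=129.3594 intr=0.0000 cont=0.0000 V=0.0000[hold]; j=4 S=158.5436 intr=0.0000 cont=0.0000 V=0.0000[hold]; j=5 S=194.3118 intr=0.0000 cont=0.0000 V=0.0000[hold]; j=6 S=238.1495 intr=0.0000 cont=0.0000 V=0.0000[hold]; j=7 S=291.8772 intr=0.0000 cont=0.0000 V=0.0000[hold]  S*(7)=86.1186
k=6: j=0 S=77.7896 intr=34.2704 cont=34.0441 V=34.2704[EX]; j=1 S=95.3394 intr=16.7206 cont=17.5045 V=17.5045[hold]; j=2 S=116.8484 intr=0.0000 cont=4.4251 V=4.4251[hold]; j=3 S=143.2100 intr=0.0000 cont=0.0000 V=0.0000[hold]; j=4 S=175.5189 intr=0.0000 cont=0.0000 V=0.0000[hold]; j=5 S=215.1168 intr=0.0000 cont=0.0000 V=0.0000[hold]; j=6 S=263.6483 intr=0.0000 cont=0.0000 V=0.0000[hold]  S*(6)=77.7896
k=5: j=0 S=86.1186 intr=25.9414 cont=26.0942 V=26.0942[hold]; j=1 S=105.5474 intr=6.5126 cont=11.1447 V=11.1447[hold]; j=2 S=129.3594 intr=0.0000 cont=2.2764 V=2.2764[hold]; j=3 S=158.5436 intr=0.0000 cont=0.0000 V=0.0000[hold]; j=4 S=194.3118 intr=0.0000 cont=0.0000 V=0.0000[hold]; j=5 S=238.1495 intr=0.0000 cont=0.0000 V=0.0000[hold]  S*(5)=-
k=4: j=0 S=95.3394 intr=16.7206 cont=18.8128 V=18.8128[hold]; j=1 S=116.8484 intr=0.0000 cont=6.8340 V=6.8340[hold]; j=2 S=143.2100 intr=0.0000 cont=1.1711 V=1.1711[hold]; j=3 S=175.5189 intr=0.0000 cont=0.0000 V=0.0000[hold]; j=4 S=215.1168 intr=0.0000 cont=0.0000 V=0.0000[hold]  S*(4)=-
k=3: j=0 S=105.5474 intr=6.5126 cont=12.9825 V=12.9825[hold]; j=1 S=129.3594 intr=0.0000 cont=4.0819 V=4.0819[hold]; j=2 S=158.5436 intr=0.0000 cont=0.6024 V=0.6024[hold]; j=3 S=194.3118 intr=0.0000 cont=0.0000 V=0.0000[hold]  S*(3)=-
k=2: j=0 S=116.8484 intr=0.0000 cont=8.6525 V=8.6525[hold]; j=1 S=143.2100 intr=0.0000 cont=2.3912 V=2.3912[hold]; j=2 S=175.5189 intr=0.0000 cont=0.3099 V=0.3099[hold]  S*(2)=-
k=1: j=0 S=129.3594 intr=0.0000 cont=5.6074 V=5.6074[hold]; j=1 S=158.5436 intr=0.0000 cont=1.3800 V=1.3800[hold]  S*(1)=-
k=0: j=0 S=143.2100 intr=0.0000 cont=3.5520 V=3.5520[hold]  S*(0)=-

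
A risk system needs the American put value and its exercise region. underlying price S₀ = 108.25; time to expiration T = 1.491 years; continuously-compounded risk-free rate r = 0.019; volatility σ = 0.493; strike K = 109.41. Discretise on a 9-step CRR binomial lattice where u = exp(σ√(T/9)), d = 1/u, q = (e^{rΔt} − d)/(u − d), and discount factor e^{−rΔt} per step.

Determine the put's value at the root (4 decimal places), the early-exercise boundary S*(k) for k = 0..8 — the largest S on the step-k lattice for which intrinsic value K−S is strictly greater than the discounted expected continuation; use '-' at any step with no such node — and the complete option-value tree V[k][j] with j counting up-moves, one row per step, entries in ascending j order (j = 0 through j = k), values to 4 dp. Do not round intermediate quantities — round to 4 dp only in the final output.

price = 25.4494
boundary = - - - - 48.5113 39.6914 48.5113 59.2910 72.4662
tree:
25.4494
33.0648 16.6055
41.7957 22.9522 9.2033
51.2665 30.8668 13.7367 3.8976
60.8987 40.2118 20.0118 6.3995 0.9613
69.7186 50.5070 28.2959 10.3384 1.7786 0.0000
76.9349 60.8987 38.5475 16.3494 3.2907 0.0000 0.0000
82.8392 69.7186 50.1190 25.1085 6.0883 0.0000 0.0000 0.0000
87.6701 76.9349 60.8987 36.9438 11.2644 0.0000 0.0000 0.0000 0.0000
91.6226 82.8392 69.7186 50.1190 20.8410 0.0000 0.0000 0.0000 0.0000 0.0000

Δt=0.16567, u=1.22221, d=0.81819, q=0.45781, disc=e^(-rΔt)=0.99686
k=9 terminal: V=max(K-S,0) → 91.6226 82.8392 69.7186 50.1190 20.8410 0.0000 0.0000 0.0000 0.0000 0.0000
k=8: j=0 S=21.7399 intr=87.6701 cont=87.3262 V=87.6701[EX]; j=1 S=32.4751 intr=76.9349 cont=76.5911 V=76.9349[EX]; j=2 S=48.5113 intr=60.8987 cont=60.5549 V=60.8987[EX]; j=3 S=72.4662 intr=36.9438 cont=36.6000 V=36.9438[EX]; j=4 S=108.2500 intr=1.1600 cont=11.2644 V=11.2644[hold]; j=5 S=161.7039 intr=0.0000 cont=0.0000 V=0.0000[hold]; j=6 S=241.5533 intr=0.0000 cont=0.0000 V=0.0000[hold]; j=7 S=360.8324 intr=0.0000 cont=0.0000 V=0.0000[hold]; j=8 S=539.0115 intr=0.0000 cont=0.0000 V=0.0000[hold]  S*(8)=72.4662
k=7: j=0 S=26.5708 intr=82.8392 cont=82.4954 V=82.8392[EX]; j=1 S=39.6914 intr=69.7186 cont=69.3747 V=69.7186[EX]; j=2 S=59.2910 intr=50.1190 cont=49.7751 V=50.1190[EX]; j=3 S=88.5690 intr=20.8410 cont=25.1085 V=25.1085[hold]; j=4 S=132.3044 intr=0.0000 cont=6.0883 V=6.0883[hold]; j=5 S=197.6363 intr=0.0000 cont=0.0000 V=0.0000[hold]; j=6 S=295.2292 intr=0.0000 cont=0.0000 V=0.0000[hold]; j=7 S=441.0134 intr=0.0000 cont=0.0000 V=0.0000[hold]  S*(7)=59.2910
k=6: j=0 S=32.4751 intr=76.9349 cont=76.5911 V=76.9349[EX]; j=1 S=48.5113 intr=60.8987 cont=60.5549 V=60.8987[EX]; j=2 S=72.4662 intr=36.9438 cont=38.5475 V=38.5475[hold]; j=3 S=108.2500 intr=1.1600 cont=16.3494 V=16.3494[hold]; j=4 S=161.7039 intr=0.0000 cont=3.2907 V=3.2907[hold]; j=5 S=241.5533 intr=0.0000 cont=0.0000 V=0.0000[hold]; j=6 S=360.8324 intr=0.0000 cont=0.0000 V=0.0000[hold]  S*(6)=48.5113
k=5: j=0 S=39.6914 intr=69.7186 cont=69.3747 V=69.7186[EX]; j=1 S=59.2910 intr=50.1190 cont=50.5070 V=50.5070[hold]; j=2 S=88.5690 intr=20.8410 cont=28.2959 V=28.2959[hold]; j=3 S=132.3044 intr=0.0000 cont=10.3384 V=10.3384[hold]; j=4 S=197.6363 intr=0.0000 cont=1.7786 V=1.7786[hold]; j=5 S=295.2292 intr=0.0000 cont=0.0000 V=0.0000[hold]  S*(5)=39.6914
k=4: j=0 S=48.5113 intr=60.8987 cont=60.7319 V=60.8987[EX]; j=1 S=72.4662 intr=36.9438 cont=40.2118 V=40.2118[hold]; j=2 S=108.2500 intr=1.1600 cont=20.0118 V=20.0118[hold]; j=3 S=161.7039 intr=0.0000 cont=6.3995 V=6.3995[hold]; j=4 S=241.5533 intr=0.0000 cont=0.9613 V=0.9613[hold]  S*(4)=48.5113
k=3: j=0 S=59.2910 intr=50.1190 cont=51.2665 V=51.2665[hold]; j=1 S=88.5690 intr=20.8410 cont=30.8668 V=30.8668[hold]; j=2 S=132.3044 intr=0.0000 cont=13.7367 V=13.7367[hold]; j=3 S=197.6363 intr=0.0000 cont=3.8976 V=3.8976[hold]  S*(3)=-
k=2: j=0 S=72.4662 intr=36.9438 cont=41.7957 V=41.7957[hold]; j=1 S=108.2500 intr=1.1600 cont=22.9522 V=22.9522[hold]; j=2 S=161.7039 intr=0.0000 cont=9.2033 V=9.2033[hold]  S*(2)=-
k=1: j=0 S=88.5690 intr=20.8410 cont=33.0648 V=33.0648[hold]; j=1 S=132.3044 intr=0.0000 cont=16.6055 V=16.6055[hold]  S*(1)=-
k=0: j=0 S=108.2500 intr=1.1600 cont=25.4494 V=25.4494[hold]  S*(0)=-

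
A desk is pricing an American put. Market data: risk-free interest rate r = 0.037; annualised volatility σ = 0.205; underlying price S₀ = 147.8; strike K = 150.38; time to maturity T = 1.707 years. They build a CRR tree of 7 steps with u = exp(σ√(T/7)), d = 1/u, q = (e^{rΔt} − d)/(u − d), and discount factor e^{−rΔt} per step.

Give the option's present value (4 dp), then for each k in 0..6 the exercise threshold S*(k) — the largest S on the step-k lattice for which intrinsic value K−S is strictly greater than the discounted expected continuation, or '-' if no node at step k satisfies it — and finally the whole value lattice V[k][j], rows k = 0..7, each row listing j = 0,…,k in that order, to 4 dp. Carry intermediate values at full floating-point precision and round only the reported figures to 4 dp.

Δt=0.24386, u=1.10653, d=0.90372, q=0.51940, disc=e^(-rΔt)=0.99102
k=7 terminal: V=max(K-S,0) → 77.6154 61.2857 41.2913 16.8098 0.0000 0.0000 0.0000 0.0000
k=6: j=0 S=80.5165 intr=69.8635 cont=68.5127 V=69.8635[EX]; j=1 S=98.5859 intr=51.7941 cont=50.4433 V=51.7941[EX]; j=2 S=120.7104 intr=29.6696 cont=28.3189 V=29.6696[EX]; j=3 S=147.8000 intr=2.5800 cont=8.0062 V=8.0062[hold]; j=4 S=180.9690 intr=0.0000 cont=0.0000 V=0.0000[hold]; j=5 S=221.5817 intr=0.0000 cont=0.0000 V=0.0000[hold]; j=6 S=271.3087 intr=0.0000 cont=0.0000 V=0.0000[hold]  S*(6)=120.7104
k=5: j=0 S=89.0943 intr=61.2857 cont=59.9349 V=61.2857[EX]; j=1 S=109.0887 intr=41.2913 cont=39.9406 V=41.2913[EX]; j=2 S=133.5702 intr=16.8098 cont=18.2521 V=18.2521[hold]; j=3 S=163.5458 intr=0.0000 cont=3.8132 V=3.8132[hold]; j=4 S=200.2484 intr=0.0000 cont=0.0000 V=0.0000[hold]; j=5 S=245.1878 intr=0.0000 cont=0.0000 V=0.0000[hold]  S*(5)=109.0887
k=4: j=0 S=98.5859 intr=51.7941 cont=50.4433 V=51.7941[EX]; j=1 S=120.7104 intr=29.6696 cont=29.0613 V=29.6696[EX]; j=2 S=147.8000 intr=2.5800 cont=10.6559 V=10.6559[hold]; j=3 S=180.9690 intr=0.0000 cont=1.8161 V=1.8161[hold]; j=4 S=221.5817 intr=0.0000 cont=0.0000 V=0.0000[hold]  S*(4)=120.7104
k=3: j=0 S=109.0887 intr=41.2913 cont=39.9406 V=41.2913[EX]; j=1 S=133.5702 intr=16.8098 cont=19.6161 V=19.6161[hold]; j=2 S=163.5458 intr=0.0000 cont=6.0100 V=6.0100[hold]; j=3 S=200.2484 intr=0.0000 cont=0.8650 V=0.8650[hold]  S*(3)=109.0887
k=2: j=0 S=120.7104 intr=29.6696 cont=29.7634 V=29.7634[hold]; j=1 S=147.8000 intr=2.5800 cont=12.4363 V=12.4363[hold]; j=2 S=180.9690 intr=0.0000 cont=3.3077 V=3.3077[hold]  S*(2)=-
k=1: j=0 S=133.5702 intr=16.8098 cont=20.5772 V=20.5772[hold]; j=1 S=163.5458 intr=0.0000 cont=7.6258 V=7.6258[hold]  S*(1)=-
k=0: j=0 S=147.8000 intr=2.5800 cont=13.7258 V=13.7258[hold]  S*(0)=-

price = 13.7258
boundary = - - - 109.0887 120.7104 109.0887 120.7104
tree:
13.7258
20.5772 7.6258
29.7634 12.4363 3.3077
41.2913 19.6161 6.0100 0.8650
51.7941 29.6696 10.6559 1.8161 0.0000
61.2857 41.2913 18.2521 3.8132 0.0000 0.0000
69.8635 51.7941 29.6696 8.0062 0.0000 0.0000 0.0000
77.6154 61.2857 41.2913 16.8098 0.0000 0.0000 0.0000 0.0000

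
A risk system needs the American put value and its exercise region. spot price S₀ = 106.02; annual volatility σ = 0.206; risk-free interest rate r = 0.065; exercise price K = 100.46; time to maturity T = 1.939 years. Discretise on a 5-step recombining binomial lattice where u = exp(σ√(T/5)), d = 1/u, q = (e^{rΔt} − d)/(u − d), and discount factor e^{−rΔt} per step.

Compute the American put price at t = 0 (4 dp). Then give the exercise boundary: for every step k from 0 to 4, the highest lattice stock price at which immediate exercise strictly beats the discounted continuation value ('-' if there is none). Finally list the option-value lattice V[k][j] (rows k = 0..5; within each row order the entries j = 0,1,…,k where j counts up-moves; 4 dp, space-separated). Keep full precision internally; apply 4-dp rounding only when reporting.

price = 5.6437
boundary = - - 82.0280 72.1521 82.0280
tree:
5.6437
10.3796 2.2840
18.4320 4.7023 0.5415
28.3079 9.4605 1.2832 0.0000
36.9947 18.4320 3.0405 0.0000 0.0000
44.6357 28.3079 7.2044 0.0000 0.0000 0.0000

Δt=0.38780  u=1.13688  d=0.87960  q=0.56720  discount=0.97511
step 5 (expiry): payoffs max(K−S,0) = 44.6357 28.3079 7.2044 0.0000 0.0000 0.0000
step 4: (k=4,j=0): S=63.4653, (K−S)⁺=36.9947, hold=34.4940 ⇒ V=36.9947 exercise | (k=4,j=1): S=82.0280, (K−S)⁺=18.4320, hold=15.9314 ⇒ V=18.4320 exercise | (k=4,j=2): S=106.0200, (K−S)⁺=0.0000, hold=3.0405 ⇒ V=3.0405 continue | (k=4,j=3): S=137.0293, (K−S)⁺=0.0000, hold=0.0000 ⇒ V=0.0000 continue | (k=4,j=4): S=177.1084, (K−S)⁺=0.0000, hold=0.0000 ⇒ V=0.0000 continue  boundary S*=82.0280
step 3: (k=3,j=0): S=72.1521, (K−S)⁺=28.3079, hold=25.8072 ⇒ V=28.3079 exercise | (k=3,j=1): S=93.2556, (K−S)⁺=7.2044, hold=9.4605 ⇒ V=9.4605 continue | (k=3,j=2): S=120.5315, (K−S)⁺=0.0000, hold=1.2832 ⇒ V=1.2832 continue | (k=3,j=3): S=155.7853, (K−S)⁺=0.0000, hold=0.0000 ⇒ V=0.0000 continue  boundary S*=72.1521
step 2: (k=2,j=0): S=82.0280, (K−S)⁺=18.4320, hold=17.1792 ⇒ V=18.4320 exercise | (k=2,j=1): S=106.0200, (K−S)⁺=0.0000, hold=4.7023 ⇒ V=4.7023 continue | (k=2,j=2): S=137.0293, (K−S)⁺=0.0000, hold=0.5415 ⇒ V=0.5415 continue  boundary S*=82.0280
step 1: (k=1,j=0): S=93.2556, (K−S)⁺=7.2044, hold=10.3796 ⇒ V=10.3796 continue | (k=1,j=1): S=120.5315, (K−S)⁺=0.0000, hold=2.2840 ⇒ V=2.2840 continue  boundary S*=-
step 0: (k=0,j=0): S=106.0200, (K−S)⁺=0.0000, hold=5.6437 ⇒ V=5.6437 continue  boundary S*=-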